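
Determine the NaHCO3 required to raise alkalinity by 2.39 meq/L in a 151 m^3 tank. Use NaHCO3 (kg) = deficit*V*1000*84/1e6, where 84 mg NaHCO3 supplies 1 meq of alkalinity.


Tank volume in L = 151 m^3 * 1000 = 151000 L
Total meq required = 2.39 meq/L * 151000 L = 360890 meq
NaHCO3 mass = 360890 meq * 84 mg/meq / 1e6 = 30.3148 kg

30.3148 kg


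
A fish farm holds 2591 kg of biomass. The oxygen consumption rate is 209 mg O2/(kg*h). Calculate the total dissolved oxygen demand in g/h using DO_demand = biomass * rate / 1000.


Total O2 consumption (mg/h) = 2591 kg * 209 mg/(kg*h) = 541519 mg/h
Convert to g/h: 541519 / 1000 = 541.519 g/h

541.519 g/h


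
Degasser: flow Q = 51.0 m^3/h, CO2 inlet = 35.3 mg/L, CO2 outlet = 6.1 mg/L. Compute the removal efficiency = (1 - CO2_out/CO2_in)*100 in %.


CO2_out / CO2_in = 6.1 / 35.3 = 0.17280453
Fraction remaining = 0.17280453
efficiency = (1 - 0.17280453) * 100 = 82.7195 %

82.7195 %


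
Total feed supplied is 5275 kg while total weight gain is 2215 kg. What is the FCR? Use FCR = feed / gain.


FCR = feed consumed / weight gained
FCR = 5275 kg / 2215 kg = 2.38149

2.38149


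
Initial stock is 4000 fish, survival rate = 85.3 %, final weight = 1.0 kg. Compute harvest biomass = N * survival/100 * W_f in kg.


Survivors = 4000 * 85.3/100 = 3412 fish
Harvest biomass = survivors * W_f = 3412 * 1.0 = 3412 kg

3412 kg


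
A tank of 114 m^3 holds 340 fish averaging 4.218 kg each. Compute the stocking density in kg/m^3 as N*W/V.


Total biomass = 340 fish * 4.218 kg = 1434.12 kg
Density = total biomass / volume = 1434.12 / 114 = 12.58 kg/m^3

12.58 kg/m^3


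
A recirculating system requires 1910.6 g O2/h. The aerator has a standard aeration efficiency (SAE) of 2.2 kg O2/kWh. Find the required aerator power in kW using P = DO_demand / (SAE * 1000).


SAE in g O2/kWh = 2.2 * 1000 = 2200 g/kWh
P = DO_demand / SAE_g = 1910.6 / 2200 = 0.868455 kW

0.868455 kW


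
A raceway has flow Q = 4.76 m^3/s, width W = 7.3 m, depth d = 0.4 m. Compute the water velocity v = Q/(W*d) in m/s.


Cross-sectional area = W * d = 7.3 * 0.4 = 2.92 m^2
Velocity = Q / A = 4.76 / 2.92 = 1.63014 m/s

1.63014 m/s


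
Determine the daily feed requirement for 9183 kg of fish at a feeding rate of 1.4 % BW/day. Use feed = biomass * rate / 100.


Feeding rate fraction = 1.4% / 100 = 0.014
Daily feed = 9183 kg * 0.014 = 128.562 kg/day

128.562 kg/day


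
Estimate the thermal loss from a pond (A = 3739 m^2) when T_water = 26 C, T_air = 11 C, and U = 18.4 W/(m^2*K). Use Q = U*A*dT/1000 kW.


Temperature difference dT = 26 - 11 = 15 K
Heat loss (W) = U * A * dT = 18.4 * 3739 * 15 = 1031964 W
Convert to kW: 1031964 / 1000 = 1031.964 kW

1031.964 kW


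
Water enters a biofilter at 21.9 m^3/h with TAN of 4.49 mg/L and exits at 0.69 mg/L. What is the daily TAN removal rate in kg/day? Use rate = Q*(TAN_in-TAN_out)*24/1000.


Concentration drop: TAN_in - TAN_out = 4.49 - 0.69 = 3.8 mg/L
Hourly TAN removed = Q * dTAN = 21.9 m^3/h * 3.8 mg/L = 83.22 g/h  (m^3/h * mg/L = g/h)
Daily TAN removed = 83.22 * 24 = 1997.28 g/day
Convert to kg/day: 1997.28 / 1000 = 1.99728 kg/day

1.99728 kg/day


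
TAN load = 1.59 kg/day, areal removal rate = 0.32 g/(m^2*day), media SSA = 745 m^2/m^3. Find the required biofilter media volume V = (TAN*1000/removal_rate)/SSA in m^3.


A = 1.59*1000 / 0.32 = 4968.75 m^2
V = 4968.75 / 745 = 6.66946

6.66946 m^3


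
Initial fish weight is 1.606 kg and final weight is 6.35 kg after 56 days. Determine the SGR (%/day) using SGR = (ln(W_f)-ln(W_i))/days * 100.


ln(W_f) = ln(6.35) = 1.8484548
ln(W_i) = ln(1.606) = 0.47374662
ln(W_f) - ln(W_i) = 1.8484548 - 0.47374662 = 1.3747082
SGR = 1.3747082 / 56 * 100 = 2.45484 %/day

2.45484 %/day


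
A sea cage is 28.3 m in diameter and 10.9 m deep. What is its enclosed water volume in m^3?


r = d/2 = 28.3/2 = 14.15 m
Base area = pi*r^2 = pi*14.15^2 = 629.01754 m^2
Volume = 629.01754 * 10.9 = 6856.29 m^3

6856.29 m^3


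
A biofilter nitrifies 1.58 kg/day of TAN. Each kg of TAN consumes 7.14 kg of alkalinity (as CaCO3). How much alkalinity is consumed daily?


Alkalinity factor: 7.14 kg CaCO3 consumed per kg TAN nitrified
alk = 1.58 kg TAN * 7.14 = 11.2812 kg CaCO3/day

11.2812 kg CaCO3/day


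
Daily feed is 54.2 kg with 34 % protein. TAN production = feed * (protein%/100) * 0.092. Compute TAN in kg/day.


Protein in feed = 54.2 * 34/100 = 18.428 kg/day
TAN = protein * 0.092 = 18.428 * 0.092 = 1.695376 kg/day

1.695376 kg/day


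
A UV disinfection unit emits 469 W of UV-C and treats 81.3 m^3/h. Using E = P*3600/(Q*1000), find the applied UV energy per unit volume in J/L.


Energy delivered per hour = 469 W * 3600 s = 1688400 J/h
Volume treated per hour = 81.3 m^3/h * 1000 = 81300 L/h
dose = 1688400 / 81300 = 20.7675 J/L

20.7675 J/L


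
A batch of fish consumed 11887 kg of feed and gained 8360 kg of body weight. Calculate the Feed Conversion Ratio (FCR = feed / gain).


FCR = feed consumed / weight gained
FCR = 11887 kg / 8360 kg = 1.42189

1.42189


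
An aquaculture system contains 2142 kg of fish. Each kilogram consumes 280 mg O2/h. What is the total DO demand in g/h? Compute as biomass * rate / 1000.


Total O2 consumption (mg/h) = 2142 kg * 280 mg/(kg*h) = 599760 mg/h
Convert to g/h: 599760 / 1000 = 599.76 g/h

599.76 g/h


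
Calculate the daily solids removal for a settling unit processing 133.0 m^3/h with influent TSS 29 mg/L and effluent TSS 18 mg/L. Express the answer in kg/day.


Concentration drop: TSS_in - TSS_out = 29 - 18 = 11 mg/L
Hourly solids removed = Q * dTSS = 133.0 m^3/h * 11 mg/L = 1463 g/h  (m^3/h * mg/L = g/h)
Daily solids removed = 1463 * 24 = 35112 g/day
Convert g to kg: 35112 / 1000 = 35.112 kg/day

35.112 kg/day


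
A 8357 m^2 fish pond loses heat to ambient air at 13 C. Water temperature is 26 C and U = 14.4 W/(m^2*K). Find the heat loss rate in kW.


Temperature difference dT = 26 - 13 = 13 K
Heat loss (W) = U * A * dT = 14.4 * 8357 * 13 = 1564430.4 W
Convert to kW: 1564430.4 / 1000 = 1564.4304 kW

1564.4304 kW


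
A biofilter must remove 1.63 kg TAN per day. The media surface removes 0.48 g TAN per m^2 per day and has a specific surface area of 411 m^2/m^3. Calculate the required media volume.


A = 1.63*1000 / 0.48 = 3395.8333 m^2
V = 3395.8333 / 411 = 8.26237

8.26237 m^3


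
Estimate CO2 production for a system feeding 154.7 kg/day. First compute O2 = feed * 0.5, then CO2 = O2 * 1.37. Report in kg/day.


O2 = 154.7 * 0.5 = 77.35
CO2 = 77.35 * 1.37 = 105.9695

105.9695 kg/day


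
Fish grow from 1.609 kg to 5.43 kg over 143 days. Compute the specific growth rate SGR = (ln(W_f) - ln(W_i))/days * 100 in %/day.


ln(W_f) = ln(5.43) = 1.6919391
ln(W_i) = ln(1.609) = 0.47561287
ln(W_f) - ln(W_i) = 1.6919391 - 0.47561287 = 1.2163262
SGR = 1.2163262 / 143 * 100 = 0.850578 %/day

0.850578 %/day


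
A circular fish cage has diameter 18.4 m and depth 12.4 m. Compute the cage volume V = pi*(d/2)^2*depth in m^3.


r = d/2 = 18.4/2 = 9.2 m
Base area = pi*r^2 = pi*9.2^2 = 265.9044 m^2
Volume = 265.9044 * 12.4 = 3297.21 m^3

3297.21 m^3


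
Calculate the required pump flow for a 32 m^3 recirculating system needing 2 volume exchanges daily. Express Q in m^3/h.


Daily recirculation volume = 32 m^3 * 2 = 64 m^3/day
Flow rate Q = daily volume / 24 h = 64 / 24 = 2.66667 m^3/h

2.66667 m^3/h


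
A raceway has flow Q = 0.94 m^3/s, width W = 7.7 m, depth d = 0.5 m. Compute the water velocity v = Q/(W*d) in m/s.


Cross-sectional area = W * d = 7.7 * 0.5 = 3.85 m^2
Velocity = Q / A = 0.94 / 3.85 = 0.244156 m/s

0.244156 m/s


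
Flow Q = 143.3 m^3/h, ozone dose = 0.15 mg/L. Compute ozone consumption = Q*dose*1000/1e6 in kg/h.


O3 demand (mg/h) = Q * dose * 1000 = 143.3 * 0.15 * 1000 = 21495 mg/h
Convert mg to kg: 21495 / 1e6 = 0.021495 kg/h

0.021495 kg/h


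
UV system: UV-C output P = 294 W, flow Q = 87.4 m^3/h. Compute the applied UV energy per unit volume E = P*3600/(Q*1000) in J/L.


Energy delivered per hour = 294 W * 3600 s = 1058400 J/h
Volume treated per hour = 87.4 m^3/h * 1000 = 87400 L/h
dose = 1058400 / 87400 = 12.1098 J/L

12.1098 J/L


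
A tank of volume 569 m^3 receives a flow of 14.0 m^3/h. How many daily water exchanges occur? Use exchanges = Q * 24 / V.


Daily flow volume = 14.0 m^3/h * 24 h = 336 m^3/day
Exchanges = daily flow / tank volume = 336 / 569 = 0.59051 exchanges/day

0.59051 exchanges/day


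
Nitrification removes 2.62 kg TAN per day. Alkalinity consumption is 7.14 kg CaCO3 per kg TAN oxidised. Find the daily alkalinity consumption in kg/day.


Alkalinity factor: 7.14 kg CaCO3 consumed per kg TAN nitrified
alk = 2.62 kg TAN * 7.14 = 18.7068 kg CaCO3/day

18.7068 kg CaCO3/day


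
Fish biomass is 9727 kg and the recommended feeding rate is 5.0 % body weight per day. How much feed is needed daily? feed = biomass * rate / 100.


Feeding rate fraction = 5.0% / 100 = 0.05
Daily feed = 9727 kg * 0.05 = 486.35 kg/day

486.35 kg/day


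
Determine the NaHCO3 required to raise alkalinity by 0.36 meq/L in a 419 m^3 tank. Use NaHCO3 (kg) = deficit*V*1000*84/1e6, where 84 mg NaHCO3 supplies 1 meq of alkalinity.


Tank volume in L = 419 m^3 * 1000 = 419000 L
Total meq required = 0.36 meq/L * 419000 L = 150840 meq
NaHCO3 mass = 150840 meq * 84 mg/meq / 1e6 = 12.6706 kg

12.6706 kg


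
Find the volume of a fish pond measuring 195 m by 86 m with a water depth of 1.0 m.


Base area = L * W = 195 * 86 = 16770 m^2
Volume = area * depth = 16770 * 1.0 = 16770 m^3

16770 m^3


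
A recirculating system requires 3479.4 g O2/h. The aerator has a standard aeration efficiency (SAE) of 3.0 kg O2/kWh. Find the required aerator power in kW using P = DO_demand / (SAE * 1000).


SAE in g O2/kWh = 3.0 * 1000 = 3000 g/kWh
P = DO_demand / SAE_g = 3479.4 / 3000 = 1.1598 kW

1.1598 kW


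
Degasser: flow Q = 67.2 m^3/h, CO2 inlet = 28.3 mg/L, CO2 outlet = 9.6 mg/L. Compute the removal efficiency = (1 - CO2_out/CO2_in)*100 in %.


CO2_out / CO2_in = 9.6 / 28.3 = 0.33922261
Fraction remaining = 0.33922261
efficiency = (1 - 0.33922261) * 100 = 66.0777 %

66.0777 %


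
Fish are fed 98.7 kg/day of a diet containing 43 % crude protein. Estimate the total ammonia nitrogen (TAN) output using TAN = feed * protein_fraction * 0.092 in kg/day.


Protein in feed = 98.7 * 43/100 = 42.441 kg/day
TAN = protein * 0.092 = 42.441 * 0.092 = 3.904572 kg/day

3.904572 kg/day


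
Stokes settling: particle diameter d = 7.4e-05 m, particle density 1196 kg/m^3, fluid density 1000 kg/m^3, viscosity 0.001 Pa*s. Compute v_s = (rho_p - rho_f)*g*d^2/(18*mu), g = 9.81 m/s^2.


Density difference: rho_p - rho_f = 1196 - 1000 = 196 kg/m^3
d^2 = (7.4e-05)^2 = 5.476e-09 m^2
Numerator = (rho_p - rho_f) * g * d^2 = 196 * 9.81 * 5.476e-09 = 1.0529034e-05
Denominator = 18 * mu = 18 * 0.001 = 0.018
v_s = 1.0529034e-05 / 0.018 = 5.84946e-04 m/s
Check: Re = rho_f * v_s * d / mu = 1000 * 5.84946e-04 * 7.4e-05 / 0.001 = 0.0433 < 1, so Stokes' law applies.

5.84946e-04 m/s


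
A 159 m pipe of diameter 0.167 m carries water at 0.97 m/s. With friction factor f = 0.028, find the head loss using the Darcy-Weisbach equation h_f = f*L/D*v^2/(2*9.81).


v^2 = 0.97^2 = 0.9409 m^2/s^2
L/D = 159/0.167 = 952.09581
h_f = f*(L/D)*v^2/(2g) = 0.028 * 952.09581 * 0.9409 / 19.62 = 1.27845 m

1.27845 m


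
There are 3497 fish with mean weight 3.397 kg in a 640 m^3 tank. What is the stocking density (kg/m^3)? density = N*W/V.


Total biomass = 3497 fish * 3.397 kg = 11879.309 kg
Density = total biomass / volume = 11879.309 / 640 = 18.5614 kg/m^3

18.5614 kg/m^3


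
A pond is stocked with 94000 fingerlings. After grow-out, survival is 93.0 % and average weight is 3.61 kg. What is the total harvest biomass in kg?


Survivors = 94000 * 93.0/100 = 87420 fish
Harvest biomass = survivors * W_f = 87420 * 3.61 = 315586.2 kg

315586.2 kg


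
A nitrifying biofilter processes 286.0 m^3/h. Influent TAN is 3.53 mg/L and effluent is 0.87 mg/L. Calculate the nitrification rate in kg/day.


Concentration drop: TAN_in - TAN_out = 3.53 - 0.87 = 2.66 mg/L
Hourly TAN removed = Q * dTAN = 286.0 m^3/h * 2.66 mg/L = 760.76 g/h  (m^3/h * mg/L = g/h)
Daily TAN removed = 760.76 * 24 = 18258.24 g/day
Convert to kg/day: 18258.24 / 1000 = 18.25824 kg/day

18.25824 kg/day


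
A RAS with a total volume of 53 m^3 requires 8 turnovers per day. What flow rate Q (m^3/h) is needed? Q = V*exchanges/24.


Daily recirculation volume = 53 m^3 * 8 = 424 m^3/day
Flow rate Q = daily volume / 24 h = 424 / 24 = 17.6667 m^3/h

17.6667 m^3/h


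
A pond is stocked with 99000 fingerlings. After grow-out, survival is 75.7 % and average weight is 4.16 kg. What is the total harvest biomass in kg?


Survivors = 99000 * 75.7/100 = 74943 fish
Harvest biomass = survivors * W_f = 74943 * 4.16 = 311762.88 kg

311762.88 kg


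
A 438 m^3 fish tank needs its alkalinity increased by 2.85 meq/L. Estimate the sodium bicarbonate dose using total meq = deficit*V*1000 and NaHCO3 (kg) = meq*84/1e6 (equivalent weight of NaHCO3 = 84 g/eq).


Tank volume in L = 438 m^3 * 1000 = 438000 L
Total meq required = 2.85 meq/L * 438000 L = 1248300 meq
NaHCO3 mass = 1248300 meq * 84 mg/meq / 1e6 = 104.857 kg

104.857 kg


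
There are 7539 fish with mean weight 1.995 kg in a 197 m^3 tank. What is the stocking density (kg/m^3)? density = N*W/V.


Total biomass = 7539 fish * 1.995 kg = 15040.305 kg
Density = total biomass / volume = 15040.305 / 197 = 76.3467 kg/m^3

76.3467 kg/m^3


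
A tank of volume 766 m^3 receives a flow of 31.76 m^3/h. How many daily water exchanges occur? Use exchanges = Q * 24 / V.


Daily flow volume = 31.76 m^3/h * 24 h = 762.24 m^3/day
Exchanges = daily flow / tank volume = 762.24 / 766 = 0.995091 exchanges/day

0.995091 exchanges/day


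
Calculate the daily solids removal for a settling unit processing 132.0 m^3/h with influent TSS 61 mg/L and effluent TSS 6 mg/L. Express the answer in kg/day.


Concentration drop: TSS_in - TSS_out = 61 - 6 = 55 mg/L
Hourly solids removed = Q * dTSS = 132.0 m^3/h * 55 mg/L = 7260 g/h  (m^3/h * mg/L = g/h)
Daily solids removed = 7260 * 24 = 174240 g/day
Convert g to kg: 174240 / 1000 = 174.24 kg/day

174.24 kg/day


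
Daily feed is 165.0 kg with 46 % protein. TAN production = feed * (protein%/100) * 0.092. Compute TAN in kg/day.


Protein in feed = 165.0 * 46/100 = 75.9 kg/day
TAN = protein * 0.092 = 75.9 * 0.092 = 6.9828 kg/day

6.9828 kg/day


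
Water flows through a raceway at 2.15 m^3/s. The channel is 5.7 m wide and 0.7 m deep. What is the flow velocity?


Cross-sectional area = W * d = 5.7 * 0.7 = 3.99 m^2
Velocity = Q / A = 2.15 / 3.99 = 0.538847 m/s

0.538847 m/s


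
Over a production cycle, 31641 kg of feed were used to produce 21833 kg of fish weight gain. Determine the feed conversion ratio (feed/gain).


FCR = feed consumed / weight gained
FCR = 31641 kg / 21833 kg = 1.44923

1.44923


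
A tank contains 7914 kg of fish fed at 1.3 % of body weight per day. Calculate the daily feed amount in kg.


Feeding rate fraction = 1.3% / 100 = 0.013
Daily feed = 7914 kg * 0.013 = 102.882 kg/day

102.882 kg/day


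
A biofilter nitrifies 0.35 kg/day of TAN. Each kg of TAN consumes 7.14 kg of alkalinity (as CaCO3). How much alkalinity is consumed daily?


Alkalinity factor: 7.14 kg CaCO3 consumed per kg TAN nitrified
alk = 0.35 kg TAN * 7.14 = 2.499 kg CaCO3/day

2.499 kg CaCO3/day


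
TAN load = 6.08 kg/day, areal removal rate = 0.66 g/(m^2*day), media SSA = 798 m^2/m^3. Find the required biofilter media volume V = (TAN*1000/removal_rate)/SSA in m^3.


A = 6.08*1000 / 0.66 = 9212.1212 m^2
V = 9212.1212 / 798 = 11.544

11.544 m^3


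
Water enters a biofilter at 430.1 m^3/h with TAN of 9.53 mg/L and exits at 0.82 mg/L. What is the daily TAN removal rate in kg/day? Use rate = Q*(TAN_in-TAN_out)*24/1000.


Concentration drop: TAN_in - TAN_out = 9.53 - 0.82 = 8.71 mg/L
Hourly TAN removed = Q * dTAN = 430.1 m^3/h * 8.71 mg/L = 3746.171 g/h  (m^3/h * mg/L = g/h)
Daily TAN removed = 3746.171 * 24 = 89908.104 g/day
Convert to kg/day: 89908.104 / 1000 = 89.908104 kg/day

89.908104 kg/day


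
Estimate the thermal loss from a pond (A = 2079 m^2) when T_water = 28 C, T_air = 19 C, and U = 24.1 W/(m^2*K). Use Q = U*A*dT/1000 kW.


Temperature difference dT = 28 - 19 = 9 K
Heat loss (W) = U * A * dT = 24.1 * 2079 * 9 = 450935.1 W
Convert to kW: 450935.1 / 1000 = 450.9351 kW

450.9351 kW


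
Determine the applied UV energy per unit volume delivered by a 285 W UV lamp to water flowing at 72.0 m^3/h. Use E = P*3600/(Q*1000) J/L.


Energy delivered per hour = 285 W * 3600 s = 1026000 J/h
Volume treated per hour = 72.0 m^3/h * 1000 = 72000 L/h
dose = 1026000 / 72000 = 14.25 J/L

14.25 J/L


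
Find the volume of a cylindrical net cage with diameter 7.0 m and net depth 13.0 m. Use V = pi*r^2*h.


r = d/2 = 7.0/2 = 3.5 m
Base area = pi*r^2 = pi*3.5^2 = 38.48451 m^2
Volume = 38.48451 * 13.0 = 500.299 m^3

500.299 m^3


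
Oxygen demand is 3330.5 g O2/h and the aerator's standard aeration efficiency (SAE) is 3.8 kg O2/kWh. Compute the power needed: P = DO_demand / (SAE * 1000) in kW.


SAE in g O2/kWh = 3.8 * 1000 = 3800 g/kWh
P = DO_demand / SAE_g = 3330.5 / 3800 = 0.876447 kW

0.876447 kW


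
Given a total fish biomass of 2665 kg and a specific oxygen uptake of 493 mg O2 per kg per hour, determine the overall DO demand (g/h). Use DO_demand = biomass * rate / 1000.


Total O2 consumption (mg/h) = 2665 kg * 493 mg/(kg*h) = 1313845 mg/h
Convert to g/h: 1313845 / 1000 = 1313.845 g/h

1313.845 g/h


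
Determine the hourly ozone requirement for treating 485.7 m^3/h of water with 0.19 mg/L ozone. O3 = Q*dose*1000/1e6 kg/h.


O3 demand (mg/h) = Q * dose * 1000 = 485.7 * 0.19 * 1000 = 92283 mg/h
Convert mg to kg: 92283 / 1e6 = 0.092283 kg/h

0.092283 kg/h


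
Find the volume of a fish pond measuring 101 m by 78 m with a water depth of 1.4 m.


Base area = L * W = 101 * 78 = 7878 m^2
Volume = area * depth = 7878 * 1.4 = 11029.2 m^3

11029.2 m^3


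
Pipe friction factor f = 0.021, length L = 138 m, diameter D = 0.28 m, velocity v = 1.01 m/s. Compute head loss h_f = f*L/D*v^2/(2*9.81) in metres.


v^2 = 1.01^2 = 1.0201 m^2/s^2
L/D = 138/0.28 = 492.85714
h_f = f*(L/D)*v^2/(2g) = 0.021 * 492.85714 * 1.0201 / 19.62 = 0.538126 m

0.538126 m


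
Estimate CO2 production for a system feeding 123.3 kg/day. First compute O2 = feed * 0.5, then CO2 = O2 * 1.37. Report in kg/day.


O2 = 123.3 * 0.5 = 61.65
CO2 = 61.65 * 1.37 = 84.4605

84.4605 kg/day


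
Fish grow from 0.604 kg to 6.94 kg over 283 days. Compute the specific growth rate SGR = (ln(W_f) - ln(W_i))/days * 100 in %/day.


ln(W_f) = ln(6.94) = 1.9373018
ln(W_i) = ln(0.604) = -0.50418108
ln(W_f) - ln(W_i) = 1.9373018 - -0.50418108 = 2.4414829
SGR = 2.4414829 / 283 * 100 = 0.862715 %/day

0.862715 %/day


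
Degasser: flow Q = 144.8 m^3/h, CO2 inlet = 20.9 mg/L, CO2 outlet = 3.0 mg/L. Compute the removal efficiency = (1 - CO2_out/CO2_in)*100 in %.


CO2_out / CO2_in = 3.0 / 20.9 = 0.14354067
Fraction remaining = 0.14354067
efficiency = (1 - 0.14354067) * 100 = 85.6459 %

85.6459 %


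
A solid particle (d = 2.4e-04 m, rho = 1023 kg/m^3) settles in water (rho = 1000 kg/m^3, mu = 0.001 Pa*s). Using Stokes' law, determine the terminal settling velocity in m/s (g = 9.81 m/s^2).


Density difference: rho_p - rho_f = 1023 - 1000 = 23 kg/m^3
d^2 = (2.4e-04)^2 = 5.76e-08 m^2
Numerator = (rho_p - rho_f) * g * d^2 = 23 * 9.81 * 5.76e-08 = 1.2996288e-05
Denominator = 18 * mu = 18 * 0.001 = 0.018
v_s = 1.2996288e-05 / 0.018 = 7.22016e-04 m/s
Check: Re = rho_f * v_s * d / mu = 1000 * 7.22016e-04 * 2.4e-04 / 0.001 = 0.173 < 1, so Stokes' law applies.

7.22016e-04 m/s


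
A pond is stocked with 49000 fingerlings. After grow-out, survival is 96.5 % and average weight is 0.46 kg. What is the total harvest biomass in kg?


Survivors = 49000 * 96.5/100 = 47285 fish
Harvest biomass = survivors * W_f = 47285 * 0.46 = 21751.1 kg

21751.1 kg


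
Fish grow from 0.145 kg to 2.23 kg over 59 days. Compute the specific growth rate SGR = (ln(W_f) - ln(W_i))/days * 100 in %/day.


ln(W_f) = ln(2.23) = 0.80200159
ln(W_i) = ln(0.145) = -1.9310215
ln(W_f) - ln(W_i) = 0.80200159 - -1.9310215 = 2.7330231
SGR = 2.7330231 / 59 * 100 = 4.63224 %/day

4.63224 %/day


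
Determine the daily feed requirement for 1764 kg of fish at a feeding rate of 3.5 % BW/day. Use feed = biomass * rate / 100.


Feeding rate fraction = 3.5% / 100 = 0.035
Daily feed = 1764 kg * 0.035 = 61.74 kg/day

61.74 kg/day


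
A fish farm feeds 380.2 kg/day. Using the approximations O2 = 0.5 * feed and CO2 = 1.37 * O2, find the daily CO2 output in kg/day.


O2 = 380.2 * 0.5 = 190.1
CO2 = 190.1 * 1.37 = 260.437

260.437 kg/day


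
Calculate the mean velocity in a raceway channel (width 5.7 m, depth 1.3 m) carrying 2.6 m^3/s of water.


Cross-sectional area = W * d = 5.7 * 1.3 = 7.41 m^2
Velocity = Q / A = 2.6 / 7.41 = 0.350877 m/s

0.350877 m/s


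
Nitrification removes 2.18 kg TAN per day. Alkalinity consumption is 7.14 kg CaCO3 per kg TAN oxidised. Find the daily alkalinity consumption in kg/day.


Alkalinity factor: 7.14 kg CaCO3 consumed per kg TAN nitrified
alk = 2.18 kg TAN * 7.14 = 15.5652 kg CaCO3/day

15.5652 kg CaCO3/day


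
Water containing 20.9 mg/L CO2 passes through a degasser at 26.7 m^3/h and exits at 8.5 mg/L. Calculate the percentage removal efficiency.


CO2_out / CO2_in = 8.5 / 20.9 = 0.40669856
Fraction remaining = 0.40669856
efficiency = (1 - 0.40669856) * 100 = 59.3301 %

59.3301 %


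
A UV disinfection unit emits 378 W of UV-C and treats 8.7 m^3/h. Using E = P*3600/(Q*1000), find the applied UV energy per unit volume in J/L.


Energy delivered per hour = 378 W * 3600 s = 1360800 J/h
Volume treated per hour = 8.7 m^3/h * 1000 = 8700 L/h
dose = 1360800 / 8700 = 156.414 J/L

156.414 J/L


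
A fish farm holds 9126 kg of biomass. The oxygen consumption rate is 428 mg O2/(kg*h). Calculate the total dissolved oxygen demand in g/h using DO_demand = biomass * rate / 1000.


Total O2 consumption (mg/h) = 9126 kg * 428 mg/(kg*h) = 3905928 mg/h
Convert to g/h: 3905928 / 1000 = 3905.928 g/h

3905.928 g/h


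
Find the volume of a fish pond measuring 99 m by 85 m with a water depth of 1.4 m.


Base area = L * W = 99 * 85 = 8415 m^2
Volume = area * depth = 8415 * 1.4 = 11781 m^3

11781 m^3


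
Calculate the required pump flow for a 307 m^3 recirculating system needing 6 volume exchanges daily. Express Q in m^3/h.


Daily recirculation volume = 307 m^3 * 6 = 1842 m^3/day
Flow rate Q = daily volume / 24 h = 1842 / 24 = 76.75 m^3/h

76.75 m^3/h


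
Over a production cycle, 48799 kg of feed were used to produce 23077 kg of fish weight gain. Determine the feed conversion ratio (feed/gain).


FCR = feed consumed / weight gained
FCR = 48799 kg / 23077 kg = 2.11462

2.11462


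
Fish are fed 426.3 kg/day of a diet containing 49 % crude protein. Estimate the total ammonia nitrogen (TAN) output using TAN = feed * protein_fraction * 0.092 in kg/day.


Protein in feed = 426.3 * 49/100 = 208.887 kg/day
TAN = protein * 0.092 = 208.887 * 0.092 = 19.217604 kg/day

19.217604 kg/day


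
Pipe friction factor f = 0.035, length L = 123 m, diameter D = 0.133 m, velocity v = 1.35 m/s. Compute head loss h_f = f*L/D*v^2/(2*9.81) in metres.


v^2 = 1.35^2 = 1.8225 m^2/s^2
L/D = 123/0.133 = 924.81203
h_f = f*(L/D)*v^2/(2g) = 0.035 * 924.81203 * 1.8225 / 19.62 = 3.0067 m

3.0067 m


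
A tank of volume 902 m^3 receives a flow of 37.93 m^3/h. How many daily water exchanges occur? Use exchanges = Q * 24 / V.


Daily flow volume = 37.93 m^3/h * 24 h = 910.32 m^3/day
Exchanges = daily flow / tank volume = 910.32 / 902 = 1.00922 exchanges/day

1.00922 exchanges/day


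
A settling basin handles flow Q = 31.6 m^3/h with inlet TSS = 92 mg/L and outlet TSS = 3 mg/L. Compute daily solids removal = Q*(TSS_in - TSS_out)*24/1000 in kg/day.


Concentration drop: TSS_in - TSS_out = 92 - 3 = 89 mg/L
Hourly solids removed = Q * dTSS = 31.6 m^3/h * 89 mg/L = 2812.4 g/h  (m^3/h * mg/L = g/h)
Daily solids removed = 2812.4 * 24 = 67497.6 g/day
Convert g to kg: 67497.6 / 1000 = 67.4976 kg/day

67.4976 kg/day


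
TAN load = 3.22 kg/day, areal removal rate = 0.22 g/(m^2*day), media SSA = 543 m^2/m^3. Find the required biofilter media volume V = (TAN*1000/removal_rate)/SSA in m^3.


A = 3.22*1000 / 0.22 = 14636.364 m^2
V = 14636.364 / 543 = 26.9546

26.9546 m^3


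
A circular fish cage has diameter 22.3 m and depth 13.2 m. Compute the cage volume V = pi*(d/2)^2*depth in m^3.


r = d/2 = 22.3/2 = 11.15 m
Base area = pi*r^2 = pi*11.15^2 = 390.57065 m^2
Volume = 390.57065 * 13.2 = 5155.53 m^3

5155.53 m^3


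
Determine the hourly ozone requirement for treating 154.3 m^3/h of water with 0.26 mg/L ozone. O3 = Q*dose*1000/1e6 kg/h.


O3 demand (mg/h) = Q * dose * 1000 = 154.3 * 0.26 * 1000 = 40118 mg/h
Convert mg to kg: 40118 / 1e6 = 0.040118 kg/h

0.040118 kg/h


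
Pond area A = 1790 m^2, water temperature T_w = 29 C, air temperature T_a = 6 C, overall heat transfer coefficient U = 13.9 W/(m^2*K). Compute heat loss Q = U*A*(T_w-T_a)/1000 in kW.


Temperature difference dT = 29 - 6 = 23 K
Heat loss (W) = U * A * dT = 13.9 * 1790 * 23 = 572263 W
Convert to kW: 572263 / 1000 = 572.263 kW

572.263 kW


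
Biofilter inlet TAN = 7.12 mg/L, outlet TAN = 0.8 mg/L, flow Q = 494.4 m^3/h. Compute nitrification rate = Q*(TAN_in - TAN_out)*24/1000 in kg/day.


Concentration drop: TAN_in - TAN_out = 7.12 - 0.8 = 6.32 mg/L
Hourly TAN removed = Q * dTAN = 494.4 m^3/h * 6.32 mg/L = 3124.608 g/h  (m^3/h * mg/L = g/h)
Daily TAN removed = 3124.608 * 24 = 74990.592 g/day
Convert to kg/day: 74990.592 / 1000 = 74.990592 kg/day

74.990592 kg/day


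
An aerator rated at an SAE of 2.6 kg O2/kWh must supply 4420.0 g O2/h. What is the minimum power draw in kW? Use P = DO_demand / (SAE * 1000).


SAE in g O2/kWh = 2.6 * 1000 = 2600 g/kWh
P = DO_demand / SAE_g = 4420.0 / 2600 = 1.7 kW

1.7 kW


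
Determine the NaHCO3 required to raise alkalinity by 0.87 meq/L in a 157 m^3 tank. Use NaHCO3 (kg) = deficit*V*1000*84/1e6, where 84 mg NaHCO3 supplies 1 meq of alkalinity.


Tank volume in L = 157 m^3 * 1000 = 157000 L
Total meq required = 0.87 meq/L * 157000 L = 136590 meq
NaHCO3 mass = 136590 meq * 84 mg/meq / 1e6 = 11.4736 kg

11.4736 kg


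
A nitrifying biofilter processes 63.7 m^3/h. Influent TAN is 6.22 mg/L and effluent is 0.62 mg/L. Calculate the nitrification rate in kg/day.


Concentration drop: TAN_in - TAN_out = 6.22 - 0.62 = 5.6 mg/L
Hourly TAN removed = Q * dTAN = 63.7 m^3/h * 5.6 mg/L = 356.72 g/h  (m^3/h * mg/L = g/h)
Daily TAN removed = 356.72 * 24 = 8561.28 g/day
Convert to kg/day: 8561.28 / 1000 = 8.56128 kg/day

8.56128 kg/day


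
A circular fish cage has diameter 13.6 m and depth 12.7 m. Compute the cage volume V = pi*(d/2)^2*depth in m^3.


r = d/2 = 13.6/2 = 6.8 m
Base area = pi*r^2 = pi*6.8^2 = 145.26724 m^2
Volume = 145.26724 * 12.7 = 1844.89 m^3

1844.89 m^3


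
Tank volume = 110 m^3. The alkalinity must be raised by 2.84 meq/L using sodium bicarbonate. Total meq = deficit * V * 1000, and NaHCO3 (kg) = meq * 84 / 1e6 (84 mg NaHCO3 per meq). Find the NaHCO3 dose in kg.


Tank volume in L = 110 m^3 * 1000 = 110000 L
Total meq required = 2.84 meq/L * 110000 L = 312400 meq
NaHCO3 mass = 312400 meq * 84 mg/meq / 1e6 = 26.2416 kg

26.2416 kg


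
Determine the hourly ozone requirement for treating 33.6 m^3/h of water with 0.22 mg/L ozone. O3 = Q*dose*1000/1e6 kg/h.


O3 demand (mg/h) = Q * dose * 1000 = 33.6 * 0.22 * 1000 = 7392 mg/h
Convert mg to kg: 7392 / 1e6 = 0.007392 kg/h

0.007392 kg/h


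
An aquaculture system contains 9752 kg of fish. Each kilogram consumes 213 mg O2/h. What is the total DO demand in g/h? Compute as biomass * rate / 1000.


Total O2 consumption (mg/h) = 9752 kg * 213 mg/(kg*h) = 2077176 mg/h
Convert to g/h: 2077176 / 1000 = 2077.176 g/h

2077.176 g/h


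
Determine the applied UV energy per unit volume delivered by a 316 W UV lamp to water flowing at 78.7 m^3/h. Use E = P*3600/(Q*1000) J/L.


Energy delivered per hour = 316 W * 3600 s = 1137600 J/h
Volume treated per hour = 78.7 m^3/h * 1000 = 78700 L/h
dose = 1137600 / 78700 = 14.4549 J/L

14.4549 J/L


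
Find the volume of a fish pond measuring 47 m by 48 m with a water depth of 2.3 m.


Base area = L * W = 47 * 48 = 2256 m^2
Volume = area * depth = 2256 * 2.3 = 5188.8 m^3

5188.8 m^3


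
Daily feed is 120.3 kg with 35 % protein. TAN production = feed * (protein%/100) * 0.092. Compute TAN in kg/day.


Protein in feed = 120.3 * 35/100 = 42.105 kg/day
TAN = protein * 0.092 = 42.105 * 0.092 = 3.87366 kg/day

3.87366 kg/day


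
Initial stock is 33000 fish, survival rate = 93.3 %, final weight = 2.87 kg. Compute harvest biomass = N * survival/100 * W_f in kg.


Survivors = 33000 * 93.3/100 = 30789 fish
Harvest biomass = survivors * W_f = 30789 * 2.87 = 88364.43 kg

88364.43 kg


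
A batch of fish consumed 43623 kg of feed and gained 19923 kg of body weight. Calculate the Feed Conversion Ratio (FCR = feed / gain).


FCR = feed consumed / weight gained
FCR = 43623 kg / 19923 kg = 2.18958

2.18958


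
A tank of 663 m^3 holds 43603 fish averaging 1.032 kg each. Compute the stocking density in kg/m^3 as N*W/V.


Total biomass = 43603 fish * 1.032 kg = 44998.296 kg
Density = total biomass / volume = 44998.296 / 663 = 67.8707 kg/m^3

67.8707 kg/m^3


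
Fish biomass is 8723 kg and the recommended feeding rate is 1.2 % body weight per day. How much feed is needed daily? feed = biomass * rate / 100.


Feeding rate fraction = 1.2% / 100 = 0.012
Daily feed = 8723 kg * 0.012 = 104.676 kg/day

104.676 kg/day


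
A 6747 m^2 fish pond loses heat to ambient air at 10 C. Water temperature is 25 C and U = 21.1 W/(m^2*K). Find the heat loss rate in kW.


Temperature difference dT = 25 - 10 = 15 K
Heat loss (W) = U * A * dT = 21.1 * 6747 * 15 = 2135425.5 W
Convert to kW: 2135425.5 / 1000 = 2135.4255 kW

2135.4255 kW


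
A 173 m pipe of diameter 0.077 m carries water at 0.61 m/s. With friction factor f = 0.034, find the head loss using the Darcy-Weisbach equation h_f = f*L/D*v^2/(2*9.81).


v^2 = 0.61^2 = 0.3721 m^2/s^2
L/D = 173/0.077 = 2246.7532
h_f = f*(L/D)*v^2/(2g) = 0.034 * 2246.7532 * 0.3721 / 19.62 = 1.44876 m

1.44876 m


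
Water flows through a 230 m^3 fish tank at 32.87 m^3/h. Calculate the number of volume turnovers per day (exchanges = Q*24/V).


Daily flow volume = 32.87 m^3/h * 24 h = 788.88 m^3/day
Exchanges = daily flow / tank volume = 788.88 / 230 = 3.42991 exchanges/day

3.42991 exchanges/day


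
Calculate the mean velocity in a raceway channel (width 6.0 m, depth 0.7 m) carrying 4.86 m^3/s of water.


Cross-sectional area = W * d = 6.0 * 0.7 = 4.2 m^2
Velocity = Q / A = 4.86 / 4.2 = 1.15714 m/s

1.15714 m/s


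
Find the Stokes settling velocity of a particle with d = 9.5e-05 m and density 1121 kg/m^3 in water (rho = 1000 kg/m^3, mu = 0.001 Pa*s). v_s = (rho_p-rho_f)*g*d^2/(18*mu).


Density difference: rho_p - rho_f = 1121 - 1000 = 121 kg/m^3
d^2 = (9.5e-05)^2 = 9.025e-09 m^2
Numerator = (rho_p - rho_f) * g * d^2 = 121 * 9.81 * 9.025e-09 = 1.0712765e-05
Denominator = 18 * mu = 18 * 0.001 = 0.018
v_s = 1.0712765e-05 / 0.018 = 5.95154e-04 m/s
Check: Re = rho_f * v_s * d / mu = 1000 * 5.95154e-04 * 9.5e-05 / 0.001 = 0.0565 < 1, so Stokes' law applies.

5.95154e-04 m/s


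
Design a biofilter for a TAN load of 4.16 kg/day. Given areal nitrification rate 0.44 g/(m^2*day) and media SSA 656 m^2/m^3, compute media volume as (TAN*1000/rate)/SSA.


A = 4.16*1000 / 0.44 = 9454.5455 m^2
V = 9454.5455 / 656 = 14.4124

14.4124 m^3


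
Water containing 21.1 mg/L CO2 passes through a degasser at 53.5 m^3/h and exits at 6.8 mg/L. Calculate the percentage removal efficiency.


CO2_out / CO2_in = 6.8 / 21.1 = 0.32227488
Fraction remaining = 0.32227488
efficiency = (1 - 0.32227488) * 100 = 67.7725 %

67.7725 %


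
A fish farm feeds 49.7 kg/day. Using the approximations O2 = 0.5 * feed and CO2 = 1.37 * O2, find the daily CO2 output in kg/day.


O2 = 49.7 * 0.5 = 24.85
CO2 = 24.85 * 1.37 = 34.0445

34.0445 kg/day


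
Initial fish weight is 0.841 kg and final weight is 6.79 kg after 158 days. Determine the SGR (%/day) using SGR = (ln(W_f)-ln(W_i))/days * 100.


ln(W_f) = ln(6.79) = 1.9154509
ln(W_i) = ln(0.841) = -0.17316362
ln(W_f) - ln(W_i) = 1.9154509 - -0.17316362 = 2.0886145
SGR = 2.0886145 / 158 * 100 = 1.32191 %/day

1.32191 %/day


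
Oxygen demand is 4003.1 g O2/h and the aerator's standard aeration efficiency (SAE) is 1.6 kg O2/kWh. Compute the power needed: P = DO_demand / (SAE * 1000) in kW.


SAE in g O2/kWh = 1.6 * 1000 = 1600 g/kWh
P = DO_demand / SAE_g = 4003.1 / 1600 = 2.50194 kW

2.50194 kW


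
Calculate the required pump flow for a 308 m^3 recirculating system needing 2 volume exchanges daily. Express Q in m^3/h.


Daily recirculation volume = 308 m^3 * 2 = 616 m^3/day
Flow rate Q = daily volume / 24 h = 616 / 24 = 25.6667 m^3/h

25.6667 m^3/h


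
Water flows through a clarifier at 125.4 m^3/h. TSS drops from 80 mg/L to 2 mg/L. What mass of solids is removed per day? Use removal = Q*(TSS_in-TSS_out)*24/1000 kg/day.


Concentration drop: TSS_in - TSS_out = 80 - 2 = 78 mg/L
Hourly solids removed = Q * dTSS = 125.4 m^3/h * 78 mg/L = 9781.2 g/h  (m^3/h * mg/L = g/h)
Daily solids removed = 9781.2 * 24 = 234748.8 g/day
Convert g to kg: 234748.8 / 1000 = 234.7488 kg/day

234.7488 kg/day


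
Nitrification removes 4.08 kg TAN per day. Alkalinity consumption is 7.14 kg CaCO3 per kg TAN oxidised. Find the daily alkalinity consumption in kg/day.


Alkalinity factor: 7.14 kg CaCO3 consumed per kg TAN nitrified
alk = 4.08 kg TAN * 7.14 = 29.1312 kg CaCO3/day

29.1312 kg CaCO3/day


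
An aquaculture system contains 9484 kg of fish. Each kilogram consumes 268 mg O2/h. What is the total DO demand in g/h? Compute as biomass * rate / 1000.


Total O2 consumption (mg/h) = 9484 kg * 268 mg/(kg*h) = 2541712 mg/h
Convert to g/h: 2541712 / 1000 = 2541.712 g/h

2541.712 g/h


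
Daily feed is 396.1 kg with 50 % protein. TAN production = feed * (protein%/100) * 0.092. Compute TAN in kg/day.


Protein in feed = 396.1 * 50/100 = 198.05 kg/day
TAN = protein * 0.092 = 198.05 * 0.092 = 18.2206 kg/day

18.2206 kg/day


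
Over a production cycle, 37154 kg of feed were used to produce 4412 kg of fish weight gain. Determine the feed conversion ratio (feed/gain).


FCR = feed consumed / weight gained
FCR = 37154 kg / 4412 kg = 8.42112

8.42112


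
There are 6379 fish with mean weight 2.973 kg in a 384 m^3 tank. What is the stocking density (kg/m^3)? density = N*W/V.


Total biomass = 6379 fish * 2.973 kg = 18964.767 kg
Density = total biomass / volume = 18964.767 / 384 = 49.3874 kg/m^3

49.3874 kg/m^3


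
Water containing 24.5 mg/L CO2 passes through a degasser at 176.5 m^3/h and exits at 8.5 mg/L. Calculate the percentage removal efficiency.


CO2_out / CO2_in = 8.5 / 24.5 = 0.34693878
Fraction remaining = 0.34693878
efficiency = (1 - 0.34693878) * 100 = 65.3061 %

65.3061 %


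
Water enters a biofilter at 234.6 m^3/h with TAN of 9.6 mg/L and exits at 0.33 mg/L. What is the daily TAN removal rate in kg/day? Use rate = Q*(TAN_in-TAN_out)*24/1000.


Concentration drop: TAN_in - TAN_out = 9.6 - 0.33 = 9.27 mg/L
Hourly TAN removed = Q * dTAN = 234.6 m^3/h * 9.27 mg/L = 2174.742 g/h  (m^3/h * mg/L = g/h)
Daily TAN removed = 2174.742 * 24 = 52193.808 g/day
Convert to kg/day: 52193.808 / 1000 = 52.193808 kg/day

52.193808 kg/day


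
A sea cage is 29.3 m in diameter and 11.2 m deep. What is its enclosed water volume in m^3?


r = d/2 = 29.3/2 = 14.65 m
Base area = pi*r^2 = pi*14.65^2 = 674.25647 m^2
Volume = 674.25647 * 11.2 = 7551.67 m^3

7551.67 m^3


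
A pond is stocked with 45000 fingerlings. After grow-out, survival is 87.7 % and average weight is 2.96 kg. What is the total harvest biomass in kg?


Survivors = 45000 * 87.7/100 = 39465 fish
Harvest biomass = survivors * W_f = 39465 * 2.96 = 116816.4 kg

116816.4 kg


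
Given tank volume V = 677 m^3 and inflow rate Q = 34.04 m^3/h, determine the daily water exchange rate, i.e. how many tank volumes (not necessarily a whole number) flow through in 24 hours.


Daily flow volume = 34.04 m^3/h * 24 h = 816.96 m^3/day
Exchanges = daily flow / tank volume = 816.96 / 677 = 1.20674 exchanges/day

1.20674 exchanges/day


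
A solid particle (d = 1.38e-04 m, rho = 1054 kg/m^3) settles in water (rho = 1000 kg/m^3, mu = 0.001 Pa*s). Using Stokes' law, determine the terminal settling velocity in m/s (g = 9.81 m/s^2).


Density difference: rho_p - rho_f = 1054 - 1000 = 54 kg/m^3
d^2 = (1.38e-04)^2 = 1.9044e-08 m^2
Numerator = (rho_p - rho_f) * g * d^2 = 54 * 9.81 * 1.9044e-08 = 1.0088369e-05
Denominator = 18 * mu = 18 * 0.001 = 0.018
v_s = 1.0088369e-05 / 0.018 = 5.60465e-04 m/s
Check: Re = rho_f * v_s * d / mu = 1000 * 5.60465e-04 * 1.38e-04 / 0.001 = 0.0773 < 1, so Stokes' law applies.

5.60465e-04 m/s


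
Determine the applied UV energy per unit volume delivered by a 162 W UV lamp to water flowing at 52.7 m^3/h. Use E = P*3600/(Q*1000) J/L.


Energy delivered per hour = 162 W * 3600 s = 583200 J/h
Volume treated per hour = 52.7 m^3/h * 1000 = 52700 L/h
dose = 583200 / 52700 = 11.0664 J/L

11.0664 J/L


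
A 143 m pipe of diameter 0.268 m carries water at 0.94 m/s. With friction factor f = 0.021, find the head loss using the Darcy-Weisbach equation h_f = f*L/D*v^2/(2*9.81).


v^2 = 0.94^2 = 0.8836 m^2/s^2
L/D = 143/0.268 = 533.58209
h_f = f*(L/D)*v^2/(2g) = 0.021 * 533.58209 * 0.8836 / 19.62 = 0.504635 m

0.504635 m


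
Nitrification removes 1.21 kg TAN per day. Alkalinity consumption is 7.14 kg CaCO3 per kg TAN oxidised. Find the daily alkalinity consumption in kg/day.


Alkalinity factor: 7.14 kg CaCO3 consumed per kg TAN nitrified
alk = 1.21 kg TAN * 7.14 = 8.6394 kg CaCO3/day

8.6394 kg CaCO3/day


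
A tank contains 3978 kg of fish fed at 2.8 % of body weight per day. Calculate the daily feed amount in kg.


Feeding rate fraction = 2.8% / 100 = 0.028
Daily feed = 3978 kg * 0.028 = 111.384 kg/day

111.384 kg/day


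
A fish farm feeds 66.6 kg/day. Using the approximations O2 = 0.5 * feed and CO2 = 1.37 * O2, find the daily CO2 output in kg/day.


O2 = 66.6 * 0.5 = 33.3
CO2 = 33.3 * 1.37 = 45.621

45.621 kg/day


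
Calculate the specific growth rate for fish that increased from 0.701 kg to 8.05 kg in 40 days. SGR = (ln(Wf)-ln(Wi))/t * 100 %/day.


ln(W_f) = ln(8.05) = 2.0856721
ln(W_i) = ln(0.701) = -0.35524739
ln(W_f) - ln(W_i) = 2.0856721 - -0.35524739 = 2.4409195
SGR = 2.4409195 / 40 * 100 = 6.1023 %/day

6.1023 %/day


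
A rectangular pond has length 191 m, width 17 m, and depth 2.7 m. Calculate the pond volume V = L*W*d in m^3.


Base area = L * W = 191 * 17 = 3247 m^2
Volume = area * depth = 3247 * 2.7 = 8766.9 m^3

8766.9 m^3


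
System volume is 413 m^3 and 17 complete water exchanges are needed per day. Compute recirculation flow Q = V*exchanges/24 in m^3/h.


Daily recirculation volume = 413 m^3 * 17 = 7021 m^3/day
Flow rate Q = daily volume / 24 h = 7021 / 24 = 292.542 m^3/h

292.542 m^3/h


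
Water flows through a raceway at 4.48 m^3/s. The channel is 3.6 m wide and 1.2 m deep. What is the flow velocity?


Cross-sectional area = W * d = 3.6 * 1.2 = 4.32 m^2
Velocity = Q / A = 4.48 / 4.32 = 1.03704 m/s

1.03704 m/s


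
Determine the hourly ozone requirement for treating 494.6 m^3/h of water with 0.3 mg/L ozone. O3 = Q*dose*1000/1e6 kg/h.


O3 demand (mg/h) = Q * dose * 1000 = 494.6 * 0.3 * 1000 = 148380 mg/h
Convert mg to kg: 148380 / 1e6 = 0.14838 kg/h

0.14838 kg/h
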